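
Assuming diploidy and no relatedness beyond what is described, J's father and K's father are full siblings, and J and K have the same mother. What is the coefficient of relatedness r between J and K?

Relatedness sums over independent paths through distinct common ancestors.
J and K are related in two ways: first cousins through their fathers (r = 1/8) and half-sibs through their shared mother (r = 1/4).
r = 1/8 + 1/4 = 3/8 = 0.375.

0.375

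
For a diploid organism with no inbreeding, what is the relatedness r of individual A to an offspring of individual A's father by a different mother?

0.25

Each parent–offspring link contributes a factor of 1/2, and independent paths through distinct common ancestors add.
Half-sibs share one parent — one path of length 2: r = (1/2)^2 = 1/4.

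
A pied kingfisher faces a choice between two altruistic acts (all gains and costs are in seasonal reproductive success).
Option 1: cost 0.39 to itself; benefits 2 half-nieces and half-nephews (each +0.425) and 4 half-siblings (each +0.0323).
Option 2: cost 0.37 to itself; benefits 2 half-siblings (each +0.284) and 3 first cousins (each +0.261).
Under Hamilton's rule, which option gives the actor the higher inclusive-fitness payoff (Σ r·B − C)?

Option 2

Option 1: r to a half-niece or half-nephew = 0.125.
Option 1: r to a half-sibling = 0.25.
Option 1: Σ r·B − C = (2·0.125·0.425 + 4·0.25·0.0323) − 0.39 = -0.25145.
Option 2: r to a half-sibling = 0.25.
Option 2: r to a first cousin = 0.125.
Option 2: Σ r·B − C = (2·0.25·0.284 + 3·0.125·0.261) − 0.37 = -0.130125.
Option 2 has the higher net inclusive-fitness payoff.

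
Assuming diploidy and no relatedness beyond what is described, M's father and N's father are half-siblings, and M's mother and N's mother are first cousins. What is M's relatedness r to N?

0.09375

Relatedness sums over independent paths through distinct common ancestors.
M and N are related in two ways: half first cousins through their fathers (r = 1/16) and second cousins through their mothers (r = 1/32).
r = 1/16 + 1/32 = 0.09375.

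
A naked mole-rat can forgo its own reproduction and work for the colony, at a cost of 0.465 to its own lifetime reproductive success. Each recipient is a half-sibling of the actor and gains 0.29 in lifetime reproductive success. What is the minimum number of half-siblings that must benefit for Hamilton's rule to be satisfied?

7

r to a half-sibling = 0.25 (half-sibs share one parent — one path of length 2: r = (1/2)^2 = 1/4).
Hamilton's rule: n·r·B > C  ⇒  n > C/(r·B) = 0.465/(0.25·0.29) = 6.414.
The smallest integer exceeding 6.414 is 7.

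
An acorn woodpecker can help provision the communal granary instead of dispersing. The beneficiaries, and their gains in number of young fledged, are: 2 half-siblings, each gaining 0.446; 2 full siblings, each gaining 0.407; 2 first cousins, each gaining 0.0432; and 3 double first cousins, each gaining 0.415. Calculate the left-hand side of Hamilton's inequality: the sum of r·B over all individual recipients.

r to a half-sibling = 0.25 (half-sibs share one parent — one path of length 2: r = (1/2)^2 = 1/4).
r to a full sibling = 0.5 (full sibs share both parents — two paths of length 2: r = 2·(1/2)^2 = 1/2).
r to a first cousin = 0.125 (first cousins share one grandparent pair — two paths of length 4: r = 2·(1/2)^4 = 1/8).
r to a double first cousin = 1/4 (double first cousins share both grandparent pairs — four paths of length 4: r = 4·(1/2)^4 = 1/4).
Summing one r·B term per recipient: 2·0.25·0.446 + 2·0.5·0.407 + 2·0.125·0.0432 + 3·0.25·0.415 = 0.95205.

0.95205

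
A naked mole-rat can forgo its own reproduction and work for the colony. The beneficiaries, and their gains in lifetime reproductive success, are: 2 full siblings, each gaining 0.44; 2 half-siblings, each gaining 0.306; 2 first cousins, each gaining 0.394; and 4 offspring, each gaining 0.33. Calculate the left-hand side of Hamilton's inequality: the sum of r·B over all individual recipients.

r to a full sibling = 0.5 (full sibs share both parents — two paths of length 2: r = 2·(1/2)^2 = 1/2).
r to a half-sibling = 1/4 (half-sibs share one parent — one path of length 2: r = (1/2)^2 = 1/4).
r to a first cousin = 1/8 (first cousins share one grandparent pair — two paths of length 4: r = 2·(1/2)^4 = 1/8).
r to an offspring = 1/2 (one parent–offspring link: r = (1/2)^1 = 1/2).
Summing one r·B term per recipient: 2·0.5·0.44 + 2·0.25·0.306 + 2·0.125·0.394 + 4·0.5·0.33 = 1.3515.

1.3515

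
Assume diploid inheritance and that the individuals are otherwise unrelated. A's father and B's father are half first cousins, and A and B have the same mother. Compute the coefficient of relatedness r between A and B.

Independent pedigree routes through distinct common ancestors add.
A and B are related in two ways: half second cousins through their fathers (r = 1/64) and half-sibs through their shared mother (r = 1/4).
r = 1/64 + 1/4 = 17/64 = 0.265625.

0.265625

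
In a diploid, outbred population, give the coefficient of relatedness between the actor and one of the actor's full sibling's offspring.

Each parent–offspring link contributes a factor of 1/2, and independent paths through distinct common ancestors add.
Full aunt/uncle↔niece/nephew: two paths of length 3 through the shared grandparent pair: r = 2·(1/2)^3 = 1/4.

0.25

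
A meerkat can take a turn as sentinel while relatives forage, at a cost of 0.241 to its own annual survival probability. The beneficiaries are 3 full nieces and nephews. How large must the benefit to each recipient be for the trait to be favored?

r to a full niece or nephew = 1/4 (full aunt/uncle↔niece/nephew: two paths of length 3 through the shared grandparent pair: r = 2·(1/2)^3 = 1/4).
Hamilton's rule with n recipients of equal r: n·r·B > C, so B > C/(n·r) = 0.241/(3·0.25) = 0.3213.

0.3213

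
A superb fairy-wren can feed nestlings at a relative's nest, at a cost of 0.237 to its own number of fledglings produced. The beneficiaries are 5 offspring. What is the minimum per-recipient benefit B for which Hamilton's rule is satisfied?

r to an offspring = 1/2 (one parent–offspring link: r = (1/2)^1 = 1/2).
Hamilton's rule with n recipients of equal r: n·r·B > C, so B > C/(n·r) = 0.237/(5·0.5) = 0.0948.

0.0948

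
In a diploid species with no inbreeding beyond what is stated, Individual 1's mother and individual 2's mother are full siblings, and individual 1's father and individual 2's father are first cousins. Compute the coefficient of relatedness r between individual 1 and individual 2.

Wright's path rule: contributions from independent ancestry routes add.
Individual 1 and individual 2 are related in two ways: first cousins through their mothers (r = 1/8) and second cousins through their fathers (r = 1/32).
r = 1/8 + 1/32 = 5/32 = 0.15625.

0.15625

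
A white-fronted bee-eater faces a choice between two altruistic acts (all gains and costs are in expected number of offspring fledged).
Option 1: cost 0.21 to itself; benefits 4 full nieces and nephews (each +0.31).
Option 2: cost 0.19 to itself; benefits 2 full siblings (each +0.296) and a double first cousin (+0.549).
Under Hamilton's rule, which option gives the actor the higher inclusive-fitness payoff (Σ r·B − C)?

Option 1: r to a full niece or nephew = 0.25.
Option 1: Σ r·B − C = (4·0.25·0.31) − 0.21 = 0.1.
Option 2: r to a full sibling = 0.5.
Option 2: r to a double first cousin = 0.25.
Option 2: Σ r·B − C = (2·0.5·0.296 + 1·0.25·0.549) − 0.19 = 0.24325.
Option 2 has the higher net inclusive-fitness payoff.

Option 2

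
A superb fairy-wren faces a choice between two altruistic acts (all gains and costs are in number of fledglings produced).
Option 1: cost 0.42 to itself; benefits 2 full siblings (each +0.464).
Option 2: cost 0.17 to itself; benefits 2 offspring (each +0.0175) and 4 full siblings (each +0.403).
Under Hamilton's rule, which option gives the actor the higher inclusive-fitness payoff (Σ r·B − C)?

Option 1: r to a full sibling = 0.5.
Option 1: Σ r·B − C = (2·0.5·0.464) − 0.42 = 0.044.
Option 2: r to an offspring = 0.5.
Option 2: r to a full sibling = 0.5.
Option 2: Σ r·B − C = (2·0.5·0.0175 + 4·0.5·0.403) − 0.17 = 0.6535.
Option 2 has the higher net inclusive-fitness payoff.

Option 2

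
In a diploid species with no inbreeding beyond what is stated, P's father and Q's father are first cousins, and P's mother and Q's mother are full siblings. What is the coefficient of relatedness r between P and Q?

0.15625

Wright's path rule: contributions from independent ancestry routes add.
P and Q are related in two ways: second cousins through their fathers (r = 1/32) and first cousins through their mothers (r = 1/8).
r = 1/32 + 1/8 = 0.15625.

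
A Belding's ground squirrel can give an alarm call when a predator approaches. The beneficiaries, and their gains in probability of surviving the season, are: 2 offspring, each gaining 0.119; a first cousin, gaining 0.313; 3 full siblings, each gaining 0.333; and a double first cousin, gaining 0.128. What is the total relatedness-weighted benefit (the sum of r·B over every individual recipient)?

0.689625

r to an offspring = 0.5 (one parent–offspring link: r = (1/2)^1 = 1/2).
r to a first cousin = 1/8 (first cousins share one grandparent pair — two paths of length 4: r = 2·(1/2)^4 = 1/8).
r to a full sibling = 0.5 (full sibs share both parents — two paths of length 2: r = 2·(1/2)^2 = 1/2).
r to a double first cousin = 0.25 (double first cousins share both grandparent pairs — four paths of length 4: r = 4·(1/2)^4 = 1/4).
Summing one r·B term per recipient: 2·0.5·0.119 + 1·0.125·0.313 + 3·0.5·0.333 + 1·0.25·0.128 = 0.689625.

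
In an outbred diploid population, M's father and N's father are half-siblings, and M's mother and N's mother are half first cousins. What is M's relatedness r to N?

0.078125

Wright's path rule: contributions from independent ancestry routes add.
M and N are related in two ways: half first cousins through their fathers (r = 1/16) and half second cousins through their mothers (r = 1/64).
r = 1/16 + 1/64 = 5/64 = 0.078125.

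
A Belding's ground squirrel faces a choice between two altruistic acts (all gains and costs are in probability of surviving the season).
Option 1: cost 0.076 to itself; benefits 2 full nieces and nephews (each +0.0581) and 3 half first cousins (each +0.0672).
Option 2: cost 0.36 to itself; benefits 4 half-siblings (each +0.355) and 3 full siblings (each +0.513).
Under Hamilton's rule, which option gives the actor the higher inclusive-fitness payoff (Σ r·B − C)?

Option 2

Option 1: r to a full niece or nephew = 0.25.
Option 1: r to a half first cousin = 0.0625.
Option 1: Σ r·B − C = (2·0.25·0.0581 + 3·0.0625·0.0672) − 0.076 = -0.03435.
Option 2: r to a half-sibling = 0.25.
Option 2: r to a full sibling = 0.5.
Option 2: Σ r·B − C = (4·0.25·0.355 + 3·0.5·0.513) − 0.36 = 0.7645.
Option 2 has the higher net inclusive-fitness payoff.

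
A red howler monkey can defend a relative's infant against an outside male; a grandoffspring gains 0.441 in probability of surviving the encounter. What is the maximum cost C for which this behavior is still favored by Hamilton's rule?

r to a grandoffspring = 1/4 (two parent–offspring links: r = (1/2)^2 = 1/4).
Hamilton's rule: n·r·B > C, so the trait is favored while C < n·r·B = 1·0.25·0.441 = 0.11025.

0.11025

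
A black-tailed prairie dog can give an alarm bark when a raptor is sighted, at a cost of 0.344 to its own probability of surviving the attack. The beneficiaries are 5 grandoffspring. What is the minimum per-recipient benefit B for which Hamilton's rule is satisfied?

0.2752

r to a grandoffspring = 0.25 (two parent–offspring links: r = (1/2)^2 = 1/4).
Hamilton's rule with n recipients of equal r: n·r·B > C, so B > C/(n·r) = 0.344/(5·0.25) = 0.2752.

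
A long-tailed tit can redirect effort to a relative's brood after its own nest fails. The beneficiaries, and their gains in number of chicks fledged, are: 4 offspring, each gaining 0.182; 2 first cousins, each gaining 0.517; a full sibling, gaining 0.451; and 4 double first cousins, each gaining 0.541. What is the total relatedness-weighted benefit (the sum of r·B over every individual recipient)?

r to an offspring = 1/2 (one parent–offspring link: r = (1/2)^1 = 1/2).
r to a first cousin = 1/8 (first cousins share one grandparent pair — two paths of length 4: r = 2·(1/2)^4 = 1/8).
r to a full sibling = 0.5 (full sibs share both parents — two paths of length 2: r = 2·(1/2)^2 = 1/2).
r to a double first cousin = 1/4 (double first cousins share both grandparent pairs — four paths of length 4: r = 4·(1/2)^4 = 1/4).
Summing one r·B term per recipient: 4·0.5·0.182 + 2·0.125·0.517 + 1·0.5·0.451 + 4·0.25·0.541 = 1.25975.

1.25975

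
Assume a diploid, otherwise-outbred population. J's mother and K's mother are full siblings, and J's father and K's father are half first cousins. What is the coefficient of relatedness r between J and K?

0.140625

Wright's path rule: contributions from independent ancestry routes add.
J and K are related in two ways: first cousins through their mothers (r = 1/8) and half second cousins through their fathers (r = 1/64).
r = 1/8 + 1/64 = 9/64 = 0.140625.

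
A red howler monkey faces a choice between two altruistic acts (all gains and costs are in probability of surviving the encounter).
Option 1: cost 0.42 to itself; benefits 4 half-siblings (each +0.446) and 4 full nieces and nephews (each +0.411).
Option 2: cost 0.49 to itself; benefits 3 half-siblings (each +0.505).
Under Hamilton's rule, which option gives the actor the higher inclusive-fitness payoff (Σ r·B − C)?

Option 1: r to a half-sibling = 0.25.
Option 1: r to a full niece or nephew = 0.25.
Option 1: Σ r·B − C = (4·0.25·0.446 + 4·0.25·0.411) − 0.42 = 0.437.
Option 2: r to a half-sibling = 0.25.
Option 2: Σ r·B − C = (3·0.25·0.505) − 0.49 = -0.11125.
Option 1 has the higher net inclusive-fitness payoff.

Option 1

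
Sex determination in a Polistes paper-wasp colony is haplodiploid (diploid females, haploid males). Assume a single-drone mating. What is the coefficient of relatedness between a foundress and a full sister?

0.75

Haplodiploid full sisters inherit their father's entire haploid genome identically (contributing 1/2) and on average half of their mother's contribution (1/2 · 1/2 = 1/4); r = 1/2 + 1/4 = 3/4.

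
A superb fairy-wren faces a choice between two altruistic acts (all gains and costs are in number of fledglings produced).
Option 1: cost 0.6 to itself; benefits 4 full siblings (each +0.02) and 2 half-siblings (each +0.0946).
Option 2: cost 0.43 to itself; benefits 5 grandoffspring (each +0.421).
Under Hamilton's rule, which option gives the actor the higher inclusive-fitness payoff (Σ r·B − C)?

Option 1: r to a full sibling = 0.5.
Option 1: r to a half-sibling = 0.25.
Option 1: Σ r·B − C = (4·0.5·0.02 + 2·0.25·0.0946) − 0.6 = -0.5127.
Option 2: r to a grandoffspring = 0.25.
Option 2: Σ r·B − C = (5·0.25·0.421) − 0.43 = 0.09625.
Option 2 has the higher net inclusive-fitness payoff.

Option 2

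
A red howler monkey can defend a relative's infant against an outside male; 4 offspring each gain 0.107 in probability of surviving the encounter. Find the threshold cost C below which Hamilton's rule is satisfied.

r to an offspring = 1/2 (one parent–offspring link: r = (1/2)^1 = 1/2).
Hamilton's rule: n·r·B > C, so the trait is favored while C < n·r·B = 4·0.5·0.107 = 0.214.

0.214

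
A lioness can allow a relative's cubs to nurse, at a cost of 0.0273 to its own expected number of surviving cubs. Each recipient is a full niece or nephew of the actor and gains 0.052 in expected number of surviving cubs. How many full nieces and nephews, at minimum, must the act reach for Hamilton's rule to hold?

3

r to a full niece or nephew = 0.25 (full aunt/uncle↔niece/nephew: two paths of length 3 through the shared grandparent pair: r = 2·(1/2)^3 = 1/4).
Hamilton's rule: n·r·B > C  ⇒  n > C/(r·B) = 0.0273/(0.25·0.052) = 2.1.
The smallest integer exceeding 2.1 is 3.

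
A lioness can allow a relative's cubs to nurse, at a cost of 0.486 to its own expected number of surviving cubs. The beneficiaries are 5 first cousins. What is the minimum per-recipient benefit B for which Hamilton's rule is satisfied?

r to a first cousin = 1/8 (first cousins share one grandparent pair — two paths of length 4: r = 2·(1/2)^4 = 1/8).
Hamilton's rule with n recipients of equal r: n·r·B > C, so B > C/(n·r) = 0.486/(5·0.125) = 0.7776.

0.7776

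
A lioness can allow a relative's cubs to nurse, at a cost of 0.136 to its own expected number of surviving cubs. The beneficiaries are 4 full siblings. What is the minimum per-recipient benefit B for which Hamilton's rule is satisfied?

r to a full sibling = 1/2 (full sibs share both parents — two paths of length 2: r = 2·(1/2)^2 = 1/2).
Hamilton's rule with n recipients of equal r: n·r·B > C, so B > C/(n·r) = 0.136/(4·0.5) = 0.068.

0.068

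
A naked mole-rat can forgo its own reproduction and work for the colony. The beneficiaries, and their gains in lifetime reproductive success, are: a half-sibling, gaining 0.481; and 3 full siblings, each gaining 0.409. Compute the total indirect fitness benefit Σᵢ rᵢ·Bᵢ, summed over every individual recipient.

r to a half-sibling = 0.25 (half-sibs share one parent — one path of length 2: r = (1/2)^2 = 1/4).
r to a full sibling = 0.5 (full sibs share both parents — two paths of length 2: r = 2·(1/2)^2 = 1/2).
Summing one r·B term per recipient: 1·0.25·0.481 + 3·0.5·0.409 = 0.73375.

0.73375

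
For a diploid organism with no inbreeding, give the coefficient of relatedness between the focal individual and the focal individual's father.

0.5

Each parent–offspring link contributes a factor of 1/2, and independent paths through distinct common ancestors add.
One parent–offspring link: r = (1/2)^1 = 1/2.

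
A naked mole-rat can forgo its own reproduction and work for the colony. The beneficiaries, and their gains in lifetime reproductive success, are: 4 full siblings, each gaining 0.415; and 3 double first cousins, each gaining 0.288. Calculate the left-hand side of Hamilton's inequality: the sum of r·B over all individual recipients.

r to a full sibling = 0.5 (full sibs share both parents — two paths of length 2: r = 2·(1/2)^2 = 1/2).
r to a double first cousin = 0.25 (double first cousins share both grandparent pairs — four paths of length 4: r = 4·(1/2)^4 = 1/4).
Summing one r·B term per recipient: 4·0.5·0.415 + 3·0.25·0.288 = 1.046.

1.046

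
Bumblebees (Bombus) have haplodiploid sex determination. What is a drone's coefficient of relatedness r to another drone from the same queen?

Haploid brothers each carry a random half of the queen's diploid genome, so on average they share half: r = 1/2.

0.5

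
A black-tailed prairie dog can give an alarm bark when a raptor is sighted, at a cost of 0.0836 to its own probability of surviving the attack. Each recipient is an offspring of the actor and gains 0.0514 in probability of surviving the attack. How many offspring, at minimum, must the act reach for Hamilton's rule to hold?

4

r to an offspring = 1/2 (one parent–offspring link: r = (1/2)^1 = 1/2).
Hamilton's rule: n·r·B > C  ⇒  n > C/(r·B) = 0.0836/(0.5·0.0514) = 3.253.
The smallest integer exceeding 3.253 is 4.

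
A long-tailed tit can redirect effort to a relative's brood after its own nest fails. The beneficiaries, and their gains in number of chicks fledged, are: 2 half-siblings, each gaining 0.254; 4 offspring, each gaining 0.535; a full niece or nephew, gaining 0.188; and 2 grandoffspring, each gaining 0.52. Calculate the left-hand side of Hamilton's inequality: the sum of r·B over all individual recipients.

1.504

r to a half-sibling = 1/4 (half-sibs share one parent — one path of length 2: r = (1/2)^2 = 1/4).
r to an offspring = 0.5 (one parent–offspring link: r = (1/2)^1 = 1/2).
r to a full niece or nephew = 1/4 (full aunt/uncle↔niece/nephew: two paths of length 3 through the shared grandparent pair: r = 2·(1/2)^3 = 1/4).
r to a grandoffspring = 1/4 (two parent–offspring links: r = (1/2)^2 = 1/4).
Summing one r·B term per recipient: 2·0.25·0.254 + 4·0.5·0.535 + 1·0.25·0.188 + 2·0.25·0.52 = 1.504.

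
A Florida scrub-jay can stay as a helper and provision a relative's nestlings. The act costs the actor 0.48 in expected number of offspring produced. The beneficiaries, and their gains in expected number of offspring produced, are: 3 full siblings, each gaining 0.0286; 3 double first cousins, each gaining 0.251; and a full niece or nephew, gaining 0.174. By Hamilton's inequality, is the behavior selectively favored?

No

Hamilton's rule: the trait is favored when the sum of r·B over every recipient exceeds the actor's cost C.
r to a full sibling = 1/2 (full sibs share both parents — two paths of length 2: r = 2·(1/2)^2 = 1/2).
r to a double first cousin = 0.25 (double first cousins share both grandparent pairs — four paths of length 4: r = 4·(1/2)^4 = 1/4).
r to a full niece or nephew = 0.25 (full aunt/uncle↔niece/nephew: two paths of length 3 through the shared grandparent pair: r = 2·(1/2)^3 = 1/4).
Summing one r·B term per recipient: 3·0.5·0.0286 + 3·0.25·0.251 + 1·0.25·0.174 = 0.27465.
0.27465 < 0.48: the indirect benefit is less than the cost.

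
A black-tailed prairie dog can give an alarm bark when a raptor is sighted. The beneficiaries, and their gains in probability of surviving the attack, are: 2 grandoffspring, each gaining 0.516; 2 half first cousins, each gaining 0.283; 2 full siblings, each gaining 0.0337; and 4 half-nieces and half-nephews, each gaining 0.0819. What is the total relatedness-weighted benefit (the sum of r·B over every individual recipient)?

r to a grandoffspring = 0.25 (two parent–offspring links: r = (1/2)^2 = 1/4).
r to a half first cousin = 0.0625 (half first cousins share one grandparent — one path of length 4: r = (1/2)^4 = 1/16).
r to a full sibling = 0.5 (full sibs share both parents — two paths of length 2: r = 2·(1/2)^2 = 1/2).
r to a half-niece or half-nephew = 1/8 (half-aunt/uncle↔niece/nephew: one path of length 3: r = (1/2)^3 = 1/8).
Summing one r·B term per recipient: 2·0.25·0.516 + 2·0.0625·0.283 + 2·0.5·0.0337 + 4·0.125·0.0819 = 0.368025.

0.368025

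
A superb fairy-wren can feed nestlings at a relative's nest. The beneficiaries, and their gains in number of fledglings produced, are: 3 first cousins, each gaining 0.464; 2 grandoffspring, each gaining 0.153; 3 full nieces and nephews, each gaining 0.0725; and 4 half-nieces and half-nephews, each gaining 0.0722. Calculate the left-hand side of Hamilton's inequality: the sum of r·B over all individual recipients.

r to a first cousin = 0.125 (first cousins share one grandparent pair — two paths of length 4: r = 2·(1/2)^4 = 1/8).
r to a grandoffspring = 1/4 (two parent–offspring links: r = (1/2)^2 = 1/4).
r to a full niece or nephew = 1/4 (full aunt/uncle↔niece/nephew: two paths of length 3 through the shared grandparent pair: r = 2·(1/2)^3 = 1/4).
r to a half-niece or half-nephew = 1/8 (half-aunt/uncle↔niece/nephew: one path of length 3: r = (1/2)^3 = 1/8).
Summing one r·B term per recipient: 3·0.125·0.464 + 2·0.25·0.153 + 3·0.25·0.0725 + 4·0.125·0.0722 = 0.340975.

0.340975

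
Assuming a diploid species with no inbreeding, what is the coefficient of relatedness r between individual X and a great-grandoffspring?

0.125

Each parent–offspring link contributes a factor of 1/2, and independent paths through distinct common ancestors add.
Three parent–offspring links: r = (1/2)^3 = 1/8.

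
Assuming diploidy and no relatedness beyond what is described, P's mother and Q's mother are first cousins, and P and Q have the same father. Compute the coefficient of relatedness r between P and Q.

Relatedness sums over independent paths through distinct common ancestors.
P and Q are related in two ways: second cousins through their mothers (r = 1/32) and half-sibs through their shared father (r = 1/4).
r = 1/32 + 1/4 = 0.28125.

0.28125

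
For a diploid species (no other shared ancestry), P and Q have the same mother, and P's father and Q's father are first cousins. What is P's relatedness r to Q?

0.28125

Wright's path rule: contributions from independent ancestry routes add.
P and Q are related in two ways: half-sibs through their shared mother (r = 1/4) and second cousins through their fathers (r = 1/32).
r = 1/4 + 1/32 = 0.28125.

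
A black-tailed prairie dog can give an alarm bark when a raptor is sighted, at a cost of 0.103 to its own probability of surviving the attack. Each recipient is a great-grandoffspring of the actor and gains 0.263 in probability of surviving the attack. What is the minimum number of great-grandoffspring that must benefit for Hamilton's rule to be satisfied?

4

r to a great-grandoffspring = 1/8 (three parent–offspring links: r = (1/2)^3 = 1/8).
Hamilton's rule: n·r·B > C  ⇒  n > C/(r·B) = 0.103/(0.125·0.263) = 3.133.
The smallest integer exceeding 3.133 is 4.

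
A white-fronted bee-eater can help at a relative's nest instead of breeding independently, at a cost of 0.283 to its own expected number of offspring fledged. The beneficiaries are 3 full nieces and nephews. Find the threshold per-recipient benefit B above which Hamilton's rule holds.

r to a full niece or nephew = 1/4 (full aunt/uncle↔niece/nephew: two paths of length 3 through the shared grandparent pair: r = 2·(1/2)^3 = 1/4).
Hamilton's rule with n recipients of equal r: n·r·B > C, so B > C/(n·r) = 0.283/(3·0.25) = 0.3773.

0.3773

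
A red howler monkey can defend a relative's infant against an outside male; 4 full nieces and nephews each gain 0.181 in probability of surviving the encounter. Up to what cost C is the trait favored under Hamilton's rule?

0.181

r to a full niece or nephew = 1/4 (full aunt/uncle↔niece/nephew: two paths of length 3 through the shared grandparent pair: r = 2·(1/2)^3 = 1/4).
Hamilton's rule: n·r·B > C, so the trait is favored while C < n·r·B = 4·0.25·0.181 = 0.181.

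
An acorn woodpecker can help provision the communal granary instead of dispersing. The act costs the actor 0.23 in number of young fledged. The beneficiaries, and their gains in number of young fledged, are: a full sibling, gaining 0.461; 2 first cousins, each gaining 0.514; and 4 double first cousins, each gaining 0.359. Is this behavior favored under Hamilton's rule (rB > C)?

Yes

Hamilton's rule: the trait is favored when the sum of r·B over every recipient exceeds the actor's cost C.
r to a full sibling = 1/2 (full sibs share both parents — two paths of length 2: r = 2·(1/2)^2 = 1/2).
r to a first cousin = 1/8 (first cousins share one grandparent pair — two paths of length 4: r = 2·(1/2)^4 = 1/8).
r to a double first cousin = 0.25 (double first cousins share both grandparent pairs — four paths of length 4: r = 4·(1/2)^4 = 1/4).
Summing one r·B term per recipient: 1·0.5·0.461 + 2·0.125·0.514 + 4·0.25·0.359 = 0.718.
0.718 > 0.23: the indirect benefit exceeds the cost.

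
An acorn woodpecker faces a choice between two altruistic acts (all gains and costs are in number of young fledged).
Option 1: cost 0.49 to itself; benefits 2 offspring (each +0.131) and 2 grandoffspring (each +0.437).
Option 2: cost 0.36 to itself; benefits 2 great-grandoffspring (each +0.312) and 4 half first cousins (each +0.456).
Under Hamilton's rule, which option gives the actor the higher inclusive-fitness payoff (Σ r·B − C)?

Option 1

Option 1: r to an offspring = 0.5.
Option 1: r to a grandoffspring = 0.25.
Option 1: Σ r·B − C = (2·0.5·0.131 + 2·0.25·0.437) − 0.49 = -0.1405.
Option 2: r to a great-grandoffspring = 0.125.
Option 2: r to a half first cousin = 0.0625.
Option 2: Σ r·B − C = (2·0.125·0.312 + 4·0.0625·0.456) − 0.36 = -0.168.
Option 1 has the higher net inclusive-fitness payoff.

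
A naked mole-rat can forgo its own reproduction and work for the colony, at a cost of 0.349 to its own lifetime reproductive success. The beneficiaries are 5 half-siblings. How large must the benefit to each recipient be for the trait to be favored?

0.2792

r to a half-sibling = 0.25 (half-sibs share one parent — one path of length 2: r = (1/2)^2 = 1/4).
Hamilton's rule with n recipients of equal r: n·r·B > C, so B > C/(n·r) = 0.349/(5·0.25) = 0.2792.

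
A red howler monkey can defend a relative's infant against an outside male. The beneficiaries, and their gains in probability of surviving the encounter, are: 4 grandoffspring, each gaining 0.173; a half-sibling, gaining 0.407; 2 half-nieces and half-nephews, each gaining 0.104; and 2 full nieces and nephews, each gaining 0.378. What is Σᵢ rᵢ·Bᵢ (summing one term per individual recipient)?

r to a grandoffspring = 1/4 (two parent–offspring links: r = (1/2)^2 = 1/4).
r to a half-sibling = 0.25 (half-sibs share one parent — one path of length 2: r = (1/2)^2 = 1/4).
r to a half-niece or half-nephew = 1/8 (half-aunt/uncle↔niece/nephew: one path of length 3: r = (1/2)^3 = 1/8).
r to a full niece or nephew = 1/4 (full aunt/uncle↔niece/nephew: two paths of length 3 through the shared grandparent pair: r = 2·(1/2)^3 = 1/4).
Summing one r·B term per recipient: 4·0.25·0.173 + 1·0.25·0.407 + 2·0.125·0.104 + 2·0.25·0.378 = 0.48975.

0.48975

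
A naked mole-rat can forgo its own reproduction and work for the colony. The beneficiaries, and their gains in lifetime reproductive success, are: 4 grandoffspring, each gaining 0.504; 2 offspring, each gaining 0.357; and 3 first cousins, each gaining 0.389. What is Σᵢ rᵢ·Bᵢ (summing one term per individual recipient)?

r to a grandoffspring = 0.25 (two parent–offspring links: r = (1/2)^2 = 1/4).
r to an offspring = 1/2 (one parent–offspring link: r = (1/2)^1 = 1/2).
r to a first cousin = 1/8 (first cousins share one grandparent pair — two paths of length 4: r = 2·(1/2)^4 = 1/8).
Summing one r·B term per recipient: 4·0.25·0.504 + 2·0.5·0.357 + 3·0.125·0.389 = 1.006875.

1.006875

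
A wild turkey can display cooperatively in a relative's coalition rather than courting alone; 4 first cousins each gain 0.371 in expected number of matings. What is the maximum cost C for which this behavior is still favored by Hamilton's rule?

0.1855

r to a first cousin = 0.125 (first cousins share one grandparent pair — two paths of length 4: r = 2·(1/2)^4 = 1/8).
Hamilton's rule: n·r·B > C, so the trait is favored while C < n·r·B = 4·0.125·0.371 = 0.1855.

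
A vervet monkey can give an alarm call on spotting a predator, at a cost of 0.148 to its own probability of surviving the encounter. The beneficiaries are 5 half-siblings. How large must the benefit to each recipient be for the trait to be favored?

r to a half-sibling = 0.25 (half-sibs share one parent — one path of length 2: r = (1/2)^2 = 1/4).
Hamilton's rule with n recipients of equal r: n·r·B > C, so B > C/(n·r) = 0.148/(5·0.25) = 0.1184.

0.1184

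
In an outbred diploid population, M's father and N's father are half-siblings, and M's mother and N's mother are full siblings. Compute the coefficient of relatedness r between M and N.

Independent pedigree routes through distinct common ancestors add.
M and N are related in two ways: half first cousins through their fathers (r = 1/16) and first cousins through their mothers (r = 1/8).
r = 1/16 + 1/8 = 0.1875.

0.1875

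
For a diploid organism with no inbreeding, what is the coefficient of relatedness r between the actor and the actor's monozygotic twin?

1

Each parent–offspring link contributes a factor of 1/2, and independent paths through distinct common ancestors add.
Monozygotic twins share every allele identical by descent: r = 1.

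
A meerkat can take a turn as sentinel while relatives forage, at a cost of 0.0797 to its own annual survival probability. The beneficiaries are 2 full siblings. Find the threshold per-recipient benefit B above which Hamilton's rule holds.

0.0797

r to a full sibling = 0.5 (full sibs share both parents — two paths of length 2: r = 2·(1/2)^2 = 1/2).
Hamilton's rule with n recipients of equal r: n·r·B > C, so B > C/(n·r) = 0.0797/(2·0.5) = 0.0797.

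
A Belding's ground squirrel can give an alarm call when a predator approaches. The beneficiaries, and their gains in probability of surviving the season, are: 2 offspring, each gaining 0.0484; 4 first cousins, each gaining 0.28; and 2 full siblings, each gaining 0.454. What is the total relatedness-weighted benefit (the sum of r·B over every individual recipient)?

r to an offspring = 1/2 (one parent–offspring link: r = (1/2)^1 = 1/2).
r to a first cousin = 1/8 (first cousins share one grandparent pair — two paths of length 4: r = 2·(1/2)^4 = 1/8).
r to a full sibling = 0.5 (full sibs share both parents — two paths of length 2: r = 2·(1/2)^2 = 1/2).
Summing one r·B term per recipient: 2·0.5·0.0484 + 4·0.125·0.28 + 2·0.5·0.454 = 0.6424.

0.6424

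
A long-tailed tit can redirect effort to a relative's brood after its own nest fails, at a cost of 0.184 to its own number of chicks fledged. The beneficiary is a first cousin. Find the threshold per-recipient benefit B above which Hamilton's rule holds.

r to a first cousin = 0.125 (first cousins share one grandparent pair — two paths of length 4: r = 2·(1/2)^4 = 1/8).
Hamilton's rule with n recipients of equal r: n·r·B > C, so B > C/(n·r) = 0.184/(1·0.125) = 1.472.

1.472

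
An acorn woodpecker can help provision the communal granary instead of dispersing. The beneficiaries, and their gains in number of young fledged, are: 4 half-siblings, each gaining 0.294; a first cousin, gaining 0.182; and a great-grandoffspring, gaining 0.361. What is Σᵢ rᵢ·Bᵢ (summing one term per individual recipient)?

0.361875

r to a half-sibling = 1/4 (half-sibs share one parent — one path of length 2: r = (1/2)^2 = 1/4).
r to a first cousin = 1/8 (first cousins share one grandparent pair — two paths of length 4: r = 2·(1/2)^4 = 1/8).
r to a great-grandoffspring = 0.125 (three parent–offspring links: r = (1/2)^3 = 1/8).
Summing one r·B term per recipient: 4·0.25·0.294 + 1·0.125·0.182 + 1·0.125·0.361 = 0.361875.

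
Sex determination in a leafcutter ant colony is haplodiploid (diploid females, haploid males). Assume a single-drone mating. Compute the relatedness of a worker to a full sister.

0.75

Haplodiploid full sisters inherit their father's entire haploid genome identically (contributing 1/2) and on average half of their mother's contribution (1/2 · 1/2 = 1/4); r = 1/2 + 1/4 = 3/4.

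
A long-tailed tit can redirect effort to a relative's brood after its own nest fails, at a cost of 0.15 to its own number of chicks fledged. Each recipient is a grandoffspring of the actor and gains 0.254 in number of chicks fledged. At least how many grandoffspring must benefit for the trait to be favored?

3

r to a grandoffspring = 1/4 (two parent–offspring links: r = (1/2)^2 = 1/4).
Hamilton's rule: n·r·B > C  ⇒  n > C/(r·B) = 0.15/(0.25·0.254) = 2.362.
The smallest integer exceeding 2.362 is 3.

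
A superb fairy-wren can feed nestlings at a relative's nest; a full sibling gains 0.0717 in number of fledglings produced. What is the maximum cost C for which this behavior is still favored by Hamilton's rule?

0.03585

r to a full sibling = 0.5 (full sibs share both parents — two paths of length 2: r = 2·(1/2)^2 = 1/2).
Hamilton's rule: n·r·B > C, so the trait is favored while C < n·r·B = 1·0.5·0.0717 = 0.03585.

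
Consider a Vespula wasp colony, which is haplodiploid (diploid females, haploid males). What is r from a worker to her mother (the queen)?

0.5

One meiotic link between diploid queen and diploid daughter: r = 1/2.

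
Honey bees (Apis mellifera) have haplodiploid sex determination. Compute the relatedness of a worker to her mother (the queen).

One meiotic link between diploid queen and diploid daughter: r = 1/2.

0.5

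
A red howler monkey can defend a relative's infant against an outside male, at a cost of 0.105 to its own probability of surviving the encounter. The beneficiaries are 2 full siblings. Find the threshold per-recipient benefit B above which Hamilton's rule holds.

0.105

r to a full sibling = 0.5 (full sibs share both parents — two paths of length 2: r = 2·(1/2)^2 = 1/2).
Hamilton's rule with n recipients of equal r: n·r·B > C, so B > C/(n·r) = 0.105/(2·0.5) = 0.105.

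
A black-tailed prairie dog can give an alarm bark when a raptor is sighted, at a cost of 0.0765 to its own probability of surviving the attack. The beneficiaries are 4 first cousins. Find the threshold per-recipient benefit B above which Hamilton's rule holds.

0.153

r to a first cousin = 1/8 (first cousins share one grandparent pair — two paths of length 4: r = 2·(1/2)^4 = 1/8).
Hamilton's rule with n recipients of equal r: n·r·B > C, so B > C/(n·r) = 0.0765/(4·0.125) = 0.153.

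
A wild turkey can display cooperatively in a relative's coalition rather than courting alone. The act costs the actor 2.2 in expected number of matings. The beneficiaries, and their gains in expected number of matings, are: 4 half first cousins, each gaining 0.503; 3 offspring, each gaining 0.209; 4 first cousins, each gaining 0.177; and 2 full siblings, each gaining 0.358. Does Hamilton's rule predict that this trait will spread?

Hamilton's rule: the trait is favored when the sum of r·B over every recipient exceeds the actor's cost C.
r to a half first cousin = 0.0625 (half first cousins share one grandparent — one path of length 4: r = (1/2)^4 = 1/16).
r to an offspring = 0.5 (one parent–offspring link: r = (1/2)^1 = 1/2).
r to a first cousin = 1/8 (first cousins share one grandparent pair — two paths of length 4: r = 2·(1/2)^4 = 1/8).
r to a full sibling = 0.5 (full sibs share both parents — two paths of length 2: r = 2·(1/2)^2 = 1/2).
Summing one r·B term per recipient: 4·0.0625·0.503 + 3·0.5·0.209 + 4·0.125·0.177 + 2·0.5·0.358 = 0.88575.
0.88575 < 2.2: the indirect benefit is less than the cost.

No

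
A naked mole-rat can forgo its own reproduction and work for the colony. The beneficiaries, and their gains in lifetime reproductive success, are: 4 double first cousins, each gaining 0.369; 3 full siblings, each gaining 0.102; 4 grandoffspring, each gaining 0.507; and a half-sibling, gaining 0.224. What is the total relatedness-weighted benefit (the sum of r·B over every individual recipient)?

r to a double first cousin = 0.25 (double first cousins share both grandparent pairs — four paths of length 4: r = 4·(1/2)^4 = 1/4).
r to a full sibling = 0.5 (full sibs share both parents — two paths of length 2: r = 2·(1/2)^2 = 1/2).
r to a grandoffspring = 1/4 (two parent–offspring links: r = (1/2)^2 = 1/4).
r to a half-sibling = 0.25 (half-sibs share one parent — one path of length 2: r = (1/2)^2 = 1/4).
Summing one r·B term per recipient: 4·0.25·0.369 + 3·0.5·0.102 + 4·0.25·0.507 + 1·0.25·0.224 = 1.085.

1.085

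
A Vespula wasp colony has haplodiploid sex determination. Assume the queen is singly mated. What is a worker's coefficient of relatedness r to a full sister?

Haplodiploid full sisters inherit their father's entire haploid genome identically (contributing 1/2) and on average half of their mother's contribution (1/2 · 1/2 = 1/4); r = 1/2 + 1/4 = 3/4.

0.75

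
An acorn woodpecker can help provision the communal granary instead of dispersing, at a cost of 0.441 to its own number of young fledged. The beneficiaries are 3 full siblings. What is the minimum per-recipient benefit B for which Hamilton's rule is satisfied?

0.294

r to a full sibling = 0.5 (full sibs share both parents — two paths of length 2: r = 2·(1/2)^2 = 1/2).
Hamilton's rule with n recipients of equal r: n·r·B > C, so B > C/(n·r) = 0.441/(3·0.5) = 0.294.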